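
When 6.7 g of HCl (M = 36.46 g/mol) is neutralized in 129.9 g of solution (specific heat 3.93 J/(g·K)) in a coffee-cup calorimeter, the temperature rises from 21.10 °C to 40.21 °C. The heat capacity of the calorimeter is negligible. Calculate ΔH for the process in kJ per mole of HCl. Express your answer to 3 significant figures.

ΔH = -53.1 kJ/mol

|ΔT| = |40.21 − 21.10| = 19.11 °C
|q_surr| = (129.9 × 3.93) × 19.11 = 510.507 × 19.11 = 9756 J
n(HCl) = 6.7 / 36.46 = 0.1838 mol
Temperature rose, so q_rxn = −|q_surr| = -9.756 kJ
ΔH = q_rxn / n = -53.08 kJ/mol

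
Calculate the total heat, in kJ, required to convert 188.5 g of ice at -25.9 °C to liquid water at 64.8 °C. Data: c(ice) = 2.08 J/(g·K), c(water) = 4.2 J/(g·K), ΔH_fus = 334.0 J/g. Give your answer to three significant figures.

q1 (heat ice -25.9→0.0 °C): 188.5 × 2.08 × 25.9 = 10155 J
q2 (melt at 0 °C): 188.5 × 334.0 = 62959 J
q3 (heat water 0.0→64.8 °C): 188.5 × 4.2 × 64.8 = 51302 J
Total: 10155 + 62959 + 51302 = 124416 J = 124 kJ

q = 124 kJ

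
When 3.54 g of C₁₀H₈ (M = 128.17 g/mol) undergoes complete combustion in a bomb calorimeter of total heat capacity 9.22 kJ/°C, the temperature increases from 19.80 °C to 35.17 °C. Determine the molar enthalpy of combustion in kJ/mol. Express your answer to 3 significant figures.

ΔT = 35.17 − 19.80 = 15.37 °C
q_cal = C_cal × ΔT = 9.22 × 15.37 = 141.7114 kJ
n = 3.54 / 128.17 = 0.02762 mol
q_rxn = −q_cal = -141.7114 kJ
ΔH = -141.7114 / 0.02762 = -5131 kJ/mol

ΔH = -5130 kJ/mol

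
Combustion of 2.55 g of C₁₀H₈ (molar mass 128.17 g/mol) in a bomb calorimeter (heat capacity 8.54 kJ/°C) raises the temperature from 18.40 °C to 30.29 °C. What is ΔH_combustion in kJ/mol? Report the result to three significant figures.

ΔT = 30.29 − 18.40 = 11.89 °C
q_cal = C_cal × ΔT = 8.54 × 11.89 = 101.5406 kJ
n = 2.55 / 128.17 = 0.01990 mol
q_rxn = −q_cal = -101.5406 kJ
ΔH = -101.5406 / 0.01990 = -5103 kJ/mol

ΔH = -5100 kJ/mol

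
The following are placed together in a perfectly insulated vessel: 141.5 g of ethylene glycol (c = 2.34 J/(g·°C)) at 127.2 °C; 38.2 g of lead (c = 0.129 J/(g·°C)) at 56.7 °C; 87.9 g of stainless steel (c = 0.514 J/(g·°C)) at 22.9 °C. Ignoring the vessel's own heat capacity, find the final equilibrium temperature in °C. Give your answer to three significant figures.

Σ mᵢcᵢ(T − Tᵢ) = 0  ⇒  T = Σ mᵢcᵢTᵢ / Σ mᵢcᵢ
Σ mᵢcᵢ = 141.5×2.34 + 38.2×0.129 + 87.9×0.514 = 381.2184
Σ mᵢcᵢTᵢ = 331.11×127.2 + 4.9278×56.7 + 45.1806×22.9 = 43431
T = 43431 / 381.2184 = 113.9 °C

T_f = 114 °C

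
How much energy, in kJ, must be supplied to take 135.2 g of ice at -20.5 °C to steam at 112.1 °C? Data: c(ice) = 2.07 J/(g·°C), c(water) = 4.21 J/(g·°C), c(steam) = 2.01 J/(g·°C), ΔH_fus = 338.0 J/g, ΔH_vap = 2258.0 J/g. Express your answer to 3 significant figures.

q1 (heat ice -20.5→0.0 °C): 135.2 × 2.07 × 20.5 = 5737 J
q2 (melt at 0 °C): 135.2 × 338.0 = 45698 J
q3 (heat water 0.0→100.0 °C): 135.2 × 4.21 × 100.0 = 56919 J
q4 (vaporize at 100 °C): 135.2 × 2258.0 = 305282 J
q5 (heat steam 100.0→112.1 °C): 135.2 × 2.01 × 12.1 = 3288 J
Total: 5737 + 45698 + 56919 + 305282 + 3288 = 416924 J = 417 kJ

q = 417 kJ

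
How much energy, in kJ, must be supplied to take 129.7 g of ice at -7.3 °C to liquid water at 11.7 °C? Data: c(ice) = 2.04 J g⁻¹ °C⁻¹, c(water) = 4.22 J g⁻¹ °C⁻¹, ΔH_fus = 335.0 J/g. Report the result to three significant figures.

q = 51.8 kJ

q1 (heat ice -7.3→0.0 °C): 129.7 × 2.04 × 7.3 = 1931 J
q2 (melt at 0 °C): 129.7 × 335.0 = 43450 J
q3 (heat water 0.0→11.7 °C): 129.7 × 4.22 × 11.7 = 6404 J
Total: 1931 + 43450 + 6404 = 51785 J = 51.8 kJ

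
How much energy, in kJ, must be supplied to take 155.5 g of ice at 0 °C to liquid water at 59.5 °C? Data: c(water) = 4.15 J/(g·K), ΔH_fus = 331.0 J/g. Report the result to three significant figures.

q = 89.9 kJ

q1 (melt at 0 °C): 155.5 × 331.0 = 51471 J
q2 (heat water 0.0→59.5 °C): 155.5 × 4.15 × 59.5 = 38397 J
Total: 51471 + 38397 = 89868 J = 89.9 kJ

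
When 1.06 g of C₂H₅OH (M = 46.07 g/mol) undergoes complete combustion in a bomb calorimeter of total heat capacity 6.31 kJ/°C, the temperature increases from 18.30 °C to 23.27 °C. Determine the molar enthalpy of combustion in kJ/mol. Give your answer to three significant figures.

ΔT = 23.27 − 18.30 = 4.97 °C
q_cal = C_cal × ΔT = 6.31 × 4.97 = 31.3607 kJ
n = 1.06 / 46.07 = 0.02301 mol
q_rxn = −q_cal = -31.3607 kJ
ΔH = -31.3607 / 0.02301 = -1363 kJ/mol

ΔH = -1360 kJ/mol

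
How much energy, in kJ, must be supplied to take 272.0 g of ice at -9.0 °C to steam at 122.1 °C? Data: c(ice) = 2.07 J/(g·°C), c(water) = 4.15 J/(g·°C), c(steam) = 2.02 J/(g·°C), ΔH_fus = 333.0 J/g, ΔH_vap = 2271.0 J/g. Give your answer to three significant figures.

q1 (heat ice -9.0→0.0 °C): 272.0 × 2.07 × 9.0 = 5067 J
q2 (melt at 0 °C): 272.0 × 333.0 = 90576 J
q3 (heat water 0.0→100.0 °C): 272.0 × 4.15 × 100.0 = 112880 J
q4 (vaporize at 100 °C): 272.0 × 2271.0 = 617712 J
q5 (heat steam 100.0→122.1 °C): 272.0 × 2.02 × 22.1 = 12143 J
Total: 5067 + 90576 + 112880 + 617712 + 12143 = 838378 J = 838 kJ

q = 838 kJ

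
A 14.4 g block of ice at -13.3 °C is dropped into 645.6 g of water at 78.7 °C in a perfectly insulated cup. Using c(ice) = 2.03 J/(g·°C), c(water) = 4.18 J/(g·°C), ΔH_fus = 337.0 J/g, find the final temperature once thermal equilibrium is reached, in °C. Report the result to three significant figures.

T_f = 75.1 °C

Heat to bring ice to 0 °C and melt it: q₁ = 14.4×2.03×13.3 + 14.4×337.0 = 5241.6 J
Heat the water can supply cooling to 0 °C: 645.6×4.18×78.7 = 212380 J > q₁, so all ice melts.
Energy balance: 645.6×4.18×(78.7 − T) = 5241.6 + 14.4×4.18×(T − 0)
2698.608(78.7 − T) = 5241.6 + 60.192 T
212380 − 5241.6 = 2758.800 T
T = 207138.4 / 2758.800 = 75.08 °C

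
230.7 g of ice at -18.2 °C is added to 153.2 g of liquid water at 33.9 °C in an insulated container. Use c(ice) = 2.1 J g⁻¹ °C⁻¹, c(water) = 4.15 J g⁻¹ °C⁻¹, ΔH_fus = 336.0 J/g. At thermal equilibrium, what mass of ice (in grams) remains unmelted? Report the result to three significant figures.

m_ice remaining = 193 g

Heat to warm all ice to 0 °C: 230.7×2.1×18.2 = 8817.4 J
Heat released by water cooling to 0 °C: 153.2×4.15×33.9 = 21553 J
21553 J < 8817.4 + 230.7×336.0 = 86332.6 J, so not all ice melts; final T = 0 °C.
Heat left for melting: 21553 − 8817.4 = 12735.6 J
Mass melted = 12735.6 / 336.0 = 37.90 g
Ice remaining = 230.7 − 37.90 = 192.80 g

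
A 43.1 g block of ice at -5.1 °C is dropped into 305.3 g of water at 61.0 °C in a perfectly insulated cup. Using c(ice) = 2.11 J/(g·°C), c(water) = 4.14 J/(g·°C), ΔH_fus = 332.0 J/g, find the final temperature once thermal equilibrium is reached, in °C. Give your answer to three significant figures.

T_f = 43.2 °C

Heat to bring ice to 0 °C and melt it: q₁ = 43.1×2.11×5.1 + 43.1×332.0 = 14773 J
Heat the water can supply cooling to 0 °C: 305.3×4.14×61.0 = 77100.5 J > q₁, so all ice melts.
Energy balance: 305.3×4.14×(61.0 − T) = 14773 + 43.1×4.14×(T − 0)
1263.942(61.0 − T) = 14773 + 178.434 T
77100.5 − 14773 = 1442.376 T
T = 62327.5 / 1442.376 = 43.21 °C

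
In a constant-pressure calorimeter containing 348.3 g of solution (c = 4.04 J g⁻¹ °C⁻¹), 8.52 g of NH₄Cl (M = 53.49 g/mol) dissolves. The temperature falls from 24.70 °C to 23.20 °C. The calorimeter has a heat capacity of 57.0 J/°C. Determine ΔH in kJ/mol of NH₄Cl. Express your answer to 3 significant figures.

ΔH = 13.8 kJ/mol

|ΔT| = |23.20 − 24.70| = 1.50 °C
|q_surr| = (348.3 × 4.04 + 57.0) × 1.50 = 1464.132 × 1.50 = 2196 J
n(NH₄Cl) = 8.52 / 53.49 = 0.1593 mol
Temperature fell, so q_rxn = +|q_surr| = 2.196 kJ
ΔH = q_rxn / n = 13.79 kJ/mol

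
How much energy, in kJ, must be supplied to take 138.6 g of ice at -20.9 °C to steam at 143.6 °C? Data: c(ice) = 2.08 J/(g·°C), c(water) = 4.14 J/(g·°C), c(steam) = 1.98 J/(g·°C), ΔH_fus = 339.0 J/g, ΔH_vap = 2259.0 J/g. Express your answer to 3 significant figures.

q = 435 kJ

q1 (heat ice -20.9→0.0 °C): 138.6 × 2.08 × 20.9 = 6025 J
q2 (melt at 0 °C): 138.6 × 339.0 = 46985 J
q3 (heat water 0.0→100.0 °C): 138.6 × 4.14 × 100.0 = 57380 J
q4 (vaporize at 100 °C): 138.6 × 2259.0 = 313097 J
q5 (heat steam 100.0→143.6 °C): 138.6 × 1.98 × 43.6 = 11965 J
Total: 6025 + 46985 + 57380 + 313097 + 11965 = 435452 J = 435 kJ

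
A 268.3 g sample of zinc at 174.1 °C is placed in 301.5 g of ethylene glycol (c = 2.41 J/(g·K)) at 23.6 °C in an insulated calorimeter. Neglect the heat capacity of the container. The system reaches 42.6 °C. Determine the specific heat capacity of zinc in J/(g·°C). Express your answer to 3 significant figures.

c = 0.391 J/(g·°C)

q_gained = (301.5 × 2.41) × (42.6 − 23.6) = 13810 J
q_lost = 268.3 × c × (174.1 − 42.6) = 35281.45 c
Set equal: c = 13810 / 35281.45 = 0.391 J/(g·°C)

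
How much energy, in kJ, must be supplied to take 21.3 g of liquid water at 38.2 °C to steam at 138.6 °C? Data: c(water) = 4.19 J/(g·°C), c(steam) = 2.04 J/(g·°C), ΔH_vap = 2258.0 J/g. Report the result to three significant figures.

q1 (heat water 38.2→100.0 °C): 21.3 × 4.19 × 61.8 = 5515 J
q2 (vaporize at 100 °C): 21.3 × 2258.0 = 48095 J
q3 (heat steam 100.0→138.6 °C): 21.3 × 2.04 × 38.6 = 1677 J
Total: 5515 + 48095 + 1677 = 55287 J = 55.3 kJ

q = 55.3 kJ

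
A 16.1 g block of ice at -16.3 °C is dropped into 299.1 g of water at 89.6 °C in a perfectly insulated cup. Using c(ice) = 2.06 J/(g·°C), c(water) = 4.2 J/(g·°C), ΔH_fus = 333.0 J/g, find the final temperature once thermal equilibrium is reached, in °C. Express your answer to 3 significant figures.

Heat to bring ice to 0 °C and melt it: q₁ = 16.1×2.06×16.3 + 16.1×333.0 = 5901.9 J
Heat the water can supply cooling to 0 °C: 299.1×4.2×89.6 = 112557 J > q₁, so all ice melts.
Energy balance: 299.1×4.2×(89.6 − T) = 5901.9 + 16.1×4.2×(T − 0)
1256.22(89.6 − T) = 5901.9 + 67.62 T
112557 − 5901.9 = 1323.84 T
T = 106655.1 / 1323.84 = 80.56 °C

T_f = 80.6 °C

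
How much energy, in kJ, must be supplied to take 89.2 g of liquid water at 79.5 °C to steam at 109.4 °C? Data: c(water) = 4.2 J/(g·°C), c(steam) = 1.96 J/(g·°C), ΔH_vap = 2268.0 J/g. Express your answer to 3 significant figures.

q1 (heat water 79.5→100.0 °C): 89.2 × 4.2 × 20.5 = 7680 J
q2 (vaporize at 100 °C): 89.2 × 2268.0 = 202306 J
q3 (heat steam 100.0→109.4 °C): 89.2 × 1.96 × 9.4 = 1643 J
Total: 7680 + 202306 + 1643 = 211629 J = 212 kJ

q = 212 kJ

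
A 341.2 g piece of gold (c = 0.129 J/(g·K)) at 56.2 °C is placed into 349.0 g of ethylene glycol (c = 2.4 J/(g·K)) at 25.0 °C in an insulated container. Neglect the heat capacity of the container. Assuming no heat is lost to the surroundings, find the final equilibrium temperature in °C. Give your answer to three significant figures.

T_f = 26.6 °C

Heat lost by gold = heat gained by ethylene glycol.
(341.2)(0.129)(56.2 − T) = (349.0)(2.4)(T − 25.0)
44.0148 (56.2 − T) = 837.6 (T − 25.0)
2473.6 − 44.0148 T = 837.6 T − 20940
23413.6 = 881.6148 T
T = 26.56 °C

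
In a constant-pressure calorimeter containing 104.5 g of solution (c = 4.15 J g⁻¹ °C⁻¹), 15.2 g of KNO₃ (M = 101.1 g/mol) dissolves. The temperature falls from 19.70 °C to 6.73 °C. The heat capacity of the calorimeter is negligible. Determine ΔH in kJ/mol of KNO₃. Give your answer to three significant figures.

ΔH = 37.4 kJ/mol

|ΔT| = |6.73 − 19.70| = 12.97 °C
|q_surr| = (104.5 × 4.15) × 12.97 = 433.675 × 12.97 = 5625 J
n(KNO₃) = 15.2 / 101.1 = 0.1503 mol
Temperature fell, so q_rxn = +|q_surr| = 5.625 kJ
ΔH = q_rxn / n = 37.43 kJ/mol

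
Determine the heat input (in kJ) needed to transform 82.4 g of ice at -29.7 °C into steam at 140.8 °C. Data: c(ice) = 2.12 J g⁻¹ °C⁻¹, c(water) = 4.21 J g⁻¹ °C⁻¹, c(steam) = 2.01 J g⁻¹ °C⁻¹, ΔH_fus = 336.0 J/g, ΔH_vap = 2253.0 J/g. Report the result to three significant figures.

q = 260 kJ

q1 (heat ice -29.7→0.0 °C): 82.4 × 2.12 × 29.7 = 5188 J
q2 (melt at 0 °C): 82.4 × 336.0 = 27686 J
q3 (heat water 0.0→100.0 °C): 82.4 × 4.21 × 100.0 = 34690 J
q4 (vaporize at 100 °C): 82.4 × 2253.0 = 185647 J
q5 (heat steam 100.0→140.8 °C): 82.4 × 2.01 × 40.8 = 6757 J
Total: 5188 + 27686 + 34690 + 185647 + 6757 = 259968 J = 260 kJ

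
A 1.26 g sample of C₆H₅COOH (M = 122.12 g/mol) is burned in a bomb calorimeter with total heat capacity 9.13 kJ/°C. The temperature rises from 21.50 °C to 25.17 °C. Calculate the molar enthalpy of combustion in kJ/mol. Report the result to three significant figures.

ΔH = -3250 kJ/mol

ΔT = 25.17 − 21.50 = 3.67 °C
q_cal = C_cal × ΔT = 9.13 × 3.67 = 33.5071 kJ
n = 1.26 / 122.12 = 0.01032 mol
q_rxn = −q_cal = -33.5071 kJ
ΔH = -33.5071 / 0.01032 = -3247 kJ/mol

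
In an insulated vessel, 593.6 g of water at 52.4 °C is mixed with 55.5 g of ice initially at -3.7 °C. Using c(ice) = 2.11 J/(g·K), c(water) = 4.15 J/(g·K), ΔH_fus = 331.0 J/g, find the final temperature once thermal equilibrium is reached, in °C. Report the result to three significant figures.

T_f = 40.9 °C

Heat to bring ice to 0 °C and melt it: q₁ = 55.5×2.11×3.7 + 55.5×331.0 = 18804 J
Heat the water can supply cooling to 0 °C: 593.6×4.15×52.4 = 129084 J > q₁, so all ice melts.
Energy balance: 593.6×4.15×(52.4 − T) = 18804 + 55.5×4.15×(T − 0)
2463.44(52.4 − T) = 18804 + 230.325 T
129084 − 18804 = 2693.765 T
T = 110280 / 2693.765 = 40.94 °C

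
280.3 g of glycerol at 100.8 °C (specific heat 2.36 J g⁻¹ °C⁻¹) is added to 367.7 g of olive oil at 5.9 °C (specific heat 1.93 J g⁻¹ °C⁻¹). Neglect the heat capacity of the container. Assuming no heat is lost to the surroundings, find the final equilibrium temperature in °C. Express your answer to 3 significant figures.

Heat lost by glycerol = heat gained by olive oil.
(280.3)(2.36)(100.8 − T) = (367.7)(1.93)(T − 5.9)
661.508 (100.8 − T) = 709.661 (T − 5.9)
66680 − 661.508 T = 709.661 T − 4187.0
70867.0 = 1371.169 T
T = 51.68 °C

T_f = 51.7 °C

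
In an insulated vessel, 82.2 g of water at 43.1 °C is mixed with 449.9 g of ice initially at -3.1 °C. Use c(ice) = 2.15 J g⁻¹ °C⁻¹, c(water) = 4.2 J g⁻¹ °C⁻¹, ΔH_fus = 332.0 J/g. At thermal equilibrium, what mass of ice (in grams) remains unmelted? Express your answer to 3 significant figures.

Heat to warm all ice to 0 °C: 449.9×2.15×3.1 = 2998.6 J
Heat released by water cooling to 0 °C: 82.2×4.2×43.1 = 14880 J
14880 J < 2998.6 + 449.9×332.0 = 152365.4 J, so not all ice melts; final T = 0 °C.
Heat left for melting: 14880 − 2998.6 = 11881.4 J
Mass melted = 11881.4 / 332.0 = 35.79 g
Ice remaining = 449.9 − 35.79 = 414.11 g

m_ice remaining = 414 g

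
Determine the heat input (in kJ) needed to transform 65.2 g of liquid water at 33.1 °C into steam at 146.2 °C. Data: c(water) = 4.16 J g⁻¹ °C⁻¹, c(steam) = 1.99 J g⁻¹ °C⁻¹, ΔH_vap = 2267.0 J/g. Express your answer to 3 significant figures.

q1 (heat water 33.1→100.0 °C): 65.2 × 4.16 × 66.9 = 18145 J
q2 (vaporize at 100 °C): 65.2 × 2267.0 = 147808 J
q3 (heat steam 100.0→146.2 °C): 65.2 × 1.99 × 46.2 = 5994 J
Total: 18145 + 147808 + 5994 = 171947 J = 172 kJ

q = 172 kJ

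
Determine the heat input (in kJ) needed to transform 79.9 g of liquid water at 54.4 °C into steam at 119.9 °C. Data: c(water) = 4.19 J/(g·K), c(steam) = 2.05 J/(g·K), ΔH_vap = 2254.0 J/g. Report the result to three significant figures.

q1 (heat water 54.4→100.0 °C): 79.9 × 4.19 × 45.6 = 15266 J
q2 (vaporize at 100 °C): 79.9 × 2254.0 = 180095 J
q3 (heat steam 100.0→119.9 °C): 79.9 × 2.05 × 19.9 = 3260 J
Total: 15266 + 180095 + 3260 = 198621 J = 199 kJ

q = 199 kJ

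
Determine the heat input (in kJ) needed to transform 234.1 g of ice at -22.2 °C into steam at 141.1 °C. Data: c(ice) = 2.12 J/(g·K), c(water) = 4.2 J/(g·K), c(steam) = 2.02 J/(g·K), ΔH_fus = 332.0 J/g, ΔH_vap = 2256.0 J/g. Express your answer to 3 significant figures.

q = 735 kJ

q1 (heat ice -22.2→0.0 °C): 234.1 × 2.12 × 22.2 = 11018 J
q2 (melt at 0 °C): 234.1 × 332.0 = 77721 J
q3 (heat water 0.0→100.0 °C): 234.1 × 4.2 × 100.0 = 98322 J
q4 (vaporize at 100 °C): 234.1 × 2256.0 = 528130 J
q5 (heat steam 100.0→141.1 °C): 234.1 × 2.02 × 41.1 = 19435 J
Total: 11018 + 77721 + 98322 + 528130 + 19435 = 734626 J = 735 kJ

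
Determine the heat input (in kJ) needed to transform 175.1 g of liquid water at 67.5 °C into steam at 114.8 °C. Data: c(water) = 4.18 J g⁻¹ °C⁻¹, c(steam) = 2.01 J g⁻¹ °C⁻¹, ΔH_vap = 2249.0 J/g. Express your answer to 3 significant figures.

q = 423 kJ

q1 (heat water 67.5→100.0 °C): 175.1 × 4.18 × 32.5 = 23787 J
q2 (vaporize at 100 °C): 175.1 × 2249.0 = 393800 J
q3 (heat steam 100.0→114.8 °C): 175.1 × 2.01 × 14.8 = 5209 J
Total: 23787 + 393800 + 5209 = 422796 J = 423 kJ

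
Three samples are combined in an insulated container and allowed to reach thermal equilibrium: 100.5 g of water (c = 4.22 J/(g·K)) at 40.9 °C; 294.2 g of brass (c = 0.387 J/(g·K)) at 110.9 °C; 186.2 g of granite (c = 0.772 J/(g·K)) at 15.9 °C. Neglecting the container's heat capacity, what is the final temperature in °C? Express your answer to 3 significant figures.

T_f = 47.3 °C

Σ mᵢcᵢ(T − Tᵢ) = 0  ⇒  T = Σ mᵢcᵢTᵢ / Σ mᵢcᵢ
Σ mᵢcᵢ = 100.5×4.22 + 294.2×0.387 + 186.2×0.772 = 681.7118
Σ mᵢcᵢTᵢ = 424.11×40.9 + 113.8554×110.9 + 143.7464×15.9 = 32258
T = 32258 / 681.7118 = 47.32 °C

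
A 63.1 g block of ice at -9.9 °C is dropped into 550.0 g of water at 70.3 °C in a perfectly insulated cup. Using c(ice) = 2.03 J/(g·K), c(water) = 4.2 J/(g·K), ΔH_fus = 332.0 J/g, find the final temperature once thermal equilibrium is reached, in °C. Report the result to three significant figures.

Heat to bring ice to 0 °C and melt it: q₁ = 63.1×2.03×9.9 + 63.1×332.0 = 22217 J
Heat the water can supply cooling to 0 °C: 550.0×4.2×70.3 = 162393 J > q₁, so all ice melts.
Energy balance: 550.0×4.2×(70.3 − T) = 22217 + 63.1×4.2×(T − 0)
2310(70.3 − T) = 22217 + 265.02 T
162393 − 22217 = 2575.02 T
T = 140176 / 2575.02 = 54.44 °C

T_f = 54.4 °C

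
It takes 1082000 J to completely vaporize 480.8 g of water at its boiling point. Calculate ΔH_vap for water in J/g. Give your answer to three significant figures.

ΔH_vap = 2250 J/g

ΔH_vap = q / m = 1082000 / 480.8 = 2250 J/g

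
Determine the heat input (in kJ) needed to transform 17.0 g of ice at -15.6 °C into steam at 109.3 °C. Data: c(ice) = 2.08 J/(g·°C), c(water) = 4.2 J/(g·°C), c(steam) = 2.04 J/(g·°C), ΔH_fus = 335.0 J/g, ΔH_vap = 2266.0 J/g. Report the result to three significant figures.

q = 52.2 kJ

q1 (heat ice -15.6→0.0 °C): 17.0 × 2.08 × 15.6 = 552 J
q2 (melt at 0 °C): 17.0 × 335.0 = 5695 J
q3 (heat water 0.0→100.0 °C): 17.0 × 4.2 × 100.0 = 7140 J
q4 (vaporize at 100 °C): 17.0 × 2266.0 = 38522 J
q5 (heat steam 100.0→109.3 °C): 17.0 × 2.04 × 9.3 = 323 J
Total: 552 + 5695 + 7140 + 38522 + 323 = 52232 J = 52.2 kJ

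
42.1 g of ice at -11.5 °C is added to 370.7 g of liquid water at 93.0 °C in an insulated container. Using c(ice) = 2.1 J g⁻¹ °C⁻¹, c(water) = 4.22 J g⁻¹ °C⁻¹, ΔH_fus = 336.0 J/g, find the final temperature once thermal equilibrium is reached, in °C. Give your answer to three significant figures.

T_f = 74.8 °C

Heat to bring ice to 0 °C and melt it: q₁ = 42.1×2.1×11.5 + 42.1×336.0 = 15162 J
Heat the water can supply cooling to 0 °C: 370.7×4.22×93.0 = 145485 J > q₁, so all ice melts.
Energy balance: 370.7×4.22×(93.0 − T) = 15162 + 42.1×4.22×(T − 0)
1564.354(93.0 − T) = 15162 + 177.662 T
145485 − 15162 = 1742.016 T
T = 130323 / 1742.016 = 74.81 °C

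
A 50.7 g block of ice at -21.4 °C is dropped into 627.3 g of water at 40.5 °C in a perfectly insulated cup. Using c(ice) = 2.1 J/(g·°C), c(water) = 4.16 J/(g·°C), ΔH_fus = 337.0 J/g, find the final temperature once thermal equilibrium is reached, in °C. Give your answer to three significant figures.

Heat to bring ice to 0 °C and melt it: q₁ = 50.7×2.1×21.4 + 50.7×337.0 = 19364 J
Heat the water can supply cooling to 0 °C: 627.3×4.16×40.5 = 105688 J > q₁, so all ice melts.
Energy balance: 627.3×4.16×(40.5 − T) = 19364 + 50.7×4.16×(T − 0)
2609.568(40.5 − T) = 19364 + 210.912 T
105688 − 19364 = 2820.480 T
T = 86324 / 2820.480 = 30.61 °C

T_f = 30.6 °C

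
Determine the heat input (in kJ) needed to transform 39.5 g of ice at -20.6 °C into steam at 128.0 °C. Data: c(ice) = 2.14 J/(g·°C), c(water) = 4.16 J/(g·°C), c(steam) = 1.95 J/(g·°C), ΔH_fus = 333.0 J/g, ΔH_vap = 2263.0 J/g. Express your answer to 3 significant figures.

q1 (heat ice -20.6→0.0 °C): 39.5 × 2.14 × 20.6 = 1741 J
q2 (melt at 0 °C): 39.5 × 333.0 = 13154 J
q3 (heat water 0.0→100.0 °C): 39.5 × 4.16 × 100.0 = 16432 J
q4 (vaporize at 100 °C): 39.5 × 2263.0 = 89389 J
q5 (heat steam 100.0→128.0 °C): 39.5 × 1.95 × 28.0 = 2157 J
Total: 1741 + 13154 + 16432 + 89389 + 2157 = 122873 J = 123 kJ

q = 123 kJ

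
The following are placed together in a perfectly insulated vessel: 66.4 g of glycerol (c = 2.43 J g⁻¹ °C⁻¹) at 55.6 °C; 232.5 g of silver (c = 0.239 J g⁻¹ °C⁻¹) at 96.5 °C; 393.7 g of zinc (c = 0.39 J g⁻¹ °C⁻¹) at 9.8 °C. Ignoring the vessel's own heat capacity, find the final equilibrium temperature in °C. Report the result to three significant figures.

T_f = 42.8 °C

Σ mᵢcᵢ(T − Tᵢ) = 0  ⇒  T = Σ mᵢcᵢTᵢ / Σ mᵢcᵢ
Σ mᵢcᵢ = 66.4×2.43 + 232.5×0.239 + 393.7×0.39 = 370.4625
Σ mᵢcᵢTᵢ = 161.352×55.6 + 55.5675×96.5 + 153.543×9.8 = 15838
T = 15838 / 370.4625 = 42.75 °C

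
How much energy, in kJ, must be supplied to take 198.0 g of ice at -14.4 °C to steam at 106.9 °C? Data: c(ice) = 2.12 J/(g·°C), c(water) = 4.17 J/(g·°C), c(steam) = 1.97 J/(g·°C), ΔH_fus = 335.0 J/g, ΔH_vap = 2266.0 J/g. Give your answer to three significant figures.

q = 606 kJ

q1 (heat ice -14.4→0.0 °C): 198.0 × 2.12 × 14.4 = 6045 J
q2 (melt at 0 °C): 198.0 × 335.0 = 66330 J
q3 (heat water 0.0→100.0 °C): 198.0 × 4.17 × 100.0 = 82566 J
q4 (vaporize at 100 °C): 198.0 × 2266.0 = 448668 J
q5 (heat steam 100.0→106.9 °C): 198.0 × 1.97 × 6.9 = 2691 J
Total: 6045 + 66330 + 82566 + 448668 + 2691 = 606300 J = 606 kJ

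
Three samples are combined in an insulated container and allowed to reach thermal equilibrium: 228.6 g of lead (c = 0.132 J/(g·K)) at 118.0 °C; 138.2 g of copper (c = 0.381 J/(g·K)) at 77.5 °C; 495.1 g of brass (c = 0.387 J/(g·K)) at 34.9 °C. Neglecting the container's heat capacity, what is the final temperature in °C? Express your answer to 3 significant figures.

T_f = 52.2 °C

Σ mᵢcᵢ(T − Tᵢ) = 0  ⇒  T = Σ mᵢcᵢTᵢ / Σ mᵢcᵢ
Σ mᵢcᵢ = 228.6×0.132 + 138.2×0.381 + 495.1×0.387 = 274.4331
Σ mᵢcᵢTᵢ = 30.1752×118.0 + 52.6542×77.5 + 191.6037×34.9 = 14328
T = 14328 / 274.4331 = 52.21 °C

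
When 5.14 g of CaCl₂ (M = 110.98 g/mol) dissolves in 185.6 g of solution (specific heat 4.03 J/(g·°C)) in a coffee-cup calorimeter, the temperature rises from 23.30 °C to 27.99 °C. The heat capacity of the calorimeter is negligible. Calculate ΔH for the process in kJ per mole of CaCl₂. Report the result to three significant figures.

ΔH = -75.7 kJ/mol

|ΔT| = |27.99 − 23.30| = 4.69 °C
|q_surr| = (185.6 × 4.03) × 4.69 = 747.968 × 4.69 = 3508.0 J
n(CaCl₂) = 5.14 / 110.98 = 0.046315 mol
Temperature rose, so q_rxn = −|q_surr| = -3.5080 kJ
ΔH = q_rxn / n = -75.74 kJ/mol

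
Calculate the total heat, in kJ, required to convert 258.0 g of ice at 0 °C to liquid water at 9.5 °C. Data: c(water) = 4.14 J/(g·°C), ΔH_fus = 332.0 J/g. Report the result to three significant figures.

q = 95.8 kJ

q1 (melt at 0 °C): 258.0 × 332.0 = 85656 J
q2 (heat water 0.0→9.5 °C): 258.0 × 4.14 × 9.5 = 10147 J
Total: 85656 + 10147 = 95803 J = 95.8 kJ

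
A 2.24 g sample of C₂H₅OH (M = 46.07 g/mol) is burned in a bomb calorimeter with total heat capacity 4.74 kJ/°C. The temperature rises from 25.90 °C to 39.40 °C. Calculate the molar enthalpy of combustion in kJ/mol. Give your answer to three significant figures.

ΔH = -1320 kJ/mol

ΔT = 39.40 − 25.90 = 13.50 °C
q_cal = C_cal × ΔT = 4.74 × 13.50 = 63.99 kJ
n = 2.24 / 46.07 = 0.04862 mol
q_rxn = −q_cal = -63.99 kJ
ΔH = -63.99 / 0.04862 = -1316 kJ/mol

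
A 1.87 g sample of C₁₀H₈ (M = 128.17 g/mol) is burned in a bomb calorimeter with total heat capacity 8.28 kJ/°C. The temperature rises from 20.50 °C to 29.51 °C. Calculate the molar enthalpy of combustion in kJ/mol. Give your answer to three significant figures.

ΔH = -5110 kJ/mol

ΔT = 29.51 − 20.50 = 9.01 °C
q_cal = C_cal × ΔT = 8.28 × 9.01 = 74.6028 kJ
n = 1.87 / 128.17 = 0.01459 mol
q_rxn = −q_cal = -74.6028 kJ
ΔH = -74.6028 / 0.01459 = -5113 kJ/mol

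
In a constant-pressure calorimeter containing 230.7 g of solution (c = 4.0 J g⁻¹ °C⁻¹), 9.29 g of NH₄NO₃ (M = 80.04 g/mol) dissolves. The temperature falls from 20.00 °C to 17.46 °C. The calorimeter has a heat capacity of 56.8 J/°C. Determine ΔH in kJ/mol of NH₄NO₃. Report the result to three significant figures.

ΔH = 21.4 kJ/mol

|ΔT| = |17.46 − 20.00| = 2.54 °C
|q_surr| = (230.7 × 4.0 + 56.8) × 2.54 = 979.6 × 2.54 = 2488 J
n(NH₄NO₃) = 9.29 / 80.04 = 0.1161 mol
Temperature fell, so q_rxn = +|q_surr| = 2.488 kJ
ΔH = q_rxn / n = 21.43 kJ/mol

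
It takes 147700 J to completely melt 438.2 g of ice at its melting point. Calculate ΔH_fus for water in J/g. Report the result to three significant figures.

ΔH_fus = 337 J/g

ΔH_fus = q / m = 147700 / 438.2 = 337 J/g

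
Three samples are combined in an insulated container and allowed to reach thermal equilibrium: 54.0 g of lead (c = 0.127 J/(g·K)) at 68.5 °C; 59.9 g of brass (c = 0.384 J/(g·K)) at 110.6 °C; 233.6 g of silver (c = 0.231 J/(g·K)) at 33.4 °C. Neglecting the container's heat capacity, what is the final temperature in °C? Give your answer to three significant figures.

Σ mᵢcᵢ(T − Tᵢ) = 0  ⇒  T = Σ mᵢcᵢTᵢ / Σ mᵢcᵢ
Σ mᵢcᵢ = 54.0×0.127 + 59.9×0.384 + 233.6×0.231 = 83.8212
Σ mᵢcᵢTᵢ = 6.858×68.5 + 23.0016×110.6 + 53.9616×33.4 = 4816.1
T = 4816.1 / 83.8212 = 57.46 °C

T_f = 57.5 °C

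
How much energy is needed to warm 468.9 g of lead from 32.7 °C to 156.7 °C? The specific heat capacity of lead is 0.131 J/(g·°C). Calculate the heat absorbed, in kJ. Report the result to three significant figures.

q = 7.62 kJ

q = m c ΔT = 468.9 × 0.131 × (156.7 − 32.7)
q = 468.9 × 0.131 × 124.0 = 7617 J = 7.62 kJ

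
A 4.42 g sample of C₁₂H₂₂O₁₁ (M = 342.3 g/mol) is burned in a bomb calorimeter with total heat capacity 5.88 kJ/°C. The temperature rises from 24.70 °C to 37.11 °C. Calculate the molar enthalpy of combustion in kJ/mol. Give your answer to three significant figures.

ΔH = -5650 kJ/mol

ΔT = 37.11 − 24.70 = 12.41 °C
q_cal = C_cal × ΔT = 5.88 × 12.41 = 72.9708 kJ
n = 4.42 / 342.3 = 0.01291 mol
q_rxn = −q_cal = -72.9708 kJ
ΔH = -72.9708 / 0.01291 = -5652 kJ/mol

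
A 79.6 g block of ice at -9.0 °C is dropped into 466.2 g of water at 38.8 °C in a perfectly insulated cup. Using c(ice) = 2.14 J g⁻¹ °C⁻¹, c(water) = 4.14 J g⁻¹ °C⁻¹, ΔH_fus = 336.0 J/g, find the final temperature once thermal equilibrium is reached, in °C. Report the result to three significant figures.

Heat to bring ice to 0 °C and melt it: q₁ = 79.6×2.14×9.0 + 79.6×336.0 = 28279 J
Heat the water can supply cooling to 0 °C: 466.2×4.14×38.8 = 74886.6 J > q₁, so all ice melts.
Energy balance: 466.2×4.14×(38.8 − T) = 28279 + 79.6×4.14×(T − 0)
1930.068(38.8 − T) = 28279 + 329.544 T
74886.6 − 28279 = 2259.612 T
T = 46607.6 / 2259.612 = 20.63 °C

T_f = 20.6 °C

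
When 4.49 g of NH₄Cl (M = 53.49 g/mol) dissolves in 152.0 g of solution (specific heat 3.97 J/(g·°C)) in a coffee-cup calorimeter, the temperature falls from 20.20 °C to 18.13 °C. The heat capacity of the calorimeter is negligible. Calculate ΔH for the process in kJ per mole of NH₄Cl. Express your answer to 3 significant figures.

|ΔT| = |18.13 − 20.20| = 2.07 °C
|q_surr| = (152.0 × 3.97) × 2.07 = 603.44 × 2.07 = 1249 J
n(NH₄Cl) = 4.49 / 53.49 = 0.08394 mol
Temperature fell, so q_rxn = +|q_surr| = 1.249 kJ
ΔH = q_rxn / n = 14.88 kJ/mol

ΔH = 14.9 kJ/mol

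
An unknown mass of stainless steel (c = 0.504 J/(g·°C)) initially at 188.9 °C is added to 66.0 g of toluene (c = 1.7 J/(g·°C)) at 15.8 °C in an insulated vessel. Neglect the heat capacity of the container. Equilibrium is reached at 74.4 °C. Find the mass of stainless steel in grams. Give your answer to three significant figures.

q_gained = (66.0 × 1.7) × (74.4 − 15.8) = 6575 J
q_lost = m × 0.504 × (188.9 − 74.4) = 57.708 m
m = 6575 / 57.708 = 114 g

m = 114 g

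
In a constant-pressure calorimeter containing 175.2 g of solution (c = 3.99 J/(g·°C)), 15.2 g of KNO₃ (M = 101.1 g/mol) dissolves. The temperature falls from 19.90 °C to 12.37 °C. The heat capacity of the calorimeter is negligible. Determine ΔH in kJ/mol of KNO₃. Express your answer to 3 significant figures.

ΔH = 35.0 kJ/mol

|ΔT| = |12.37 − 19.90| = 7.53 °C
|q_surr| = (175.2 × 3.99) × 7.53 = 699.048 × 7.53 = 5264 J
n(KNO₃) = 15.2 / 101.1 = 0.1503 mol
Temperature fell, so q_rxn = +|q_surr| = 5.264 kJ
ΔH = q_rxn / n = 35.02 kJ/mol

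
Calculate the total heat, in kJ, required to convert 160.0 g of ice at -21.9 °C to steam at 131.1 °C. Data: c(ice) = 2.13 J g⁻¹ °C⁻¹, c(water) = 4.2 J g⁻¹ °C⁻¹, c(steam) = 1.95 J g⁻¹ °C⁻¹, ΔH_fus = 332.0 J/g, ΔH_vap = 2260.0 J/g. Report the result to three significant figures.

q = 499 kJ

q1 (heat ice -21.9→0.0 °C): 160.0 × 2.13 × 21.9 = 7464 J
q2 (melt at 0 °C): 160.0 × 332.0 = 53120 J
q3 (heat water 0.0→100.0 °C): 160.0 × 4.2 × 100.0 = 67200 J
q4 (vaporize at 100 °C): 160.0 × 2260.0 = 361600 J
q5 (heat steam 100.0→131.1 °C): 160.0 × 1.95 × 31.1 = 9703 J
Total: 7464 + 53120 + 67200 + 361600 + 9703 = 499087 J = 499 kJ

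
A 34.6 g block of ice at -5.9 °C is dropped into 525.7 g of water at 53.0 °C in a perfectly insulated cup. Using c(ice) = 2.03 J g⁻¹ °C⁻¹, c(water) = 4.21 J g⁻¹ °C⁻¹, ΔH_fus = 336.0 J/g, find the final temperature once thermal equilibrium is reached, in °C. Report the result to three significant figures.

Heat to bring ice to 0 °C and melt it: q₁ = 34.6×2.03×5.9 + 34.6×336.0 = 12040 J
Heat the water can supply cooling to 0 °C: 525.7×4.21×53.0 = 117299 J > q₁, so all ice melts.
Energy balance: 525.7×4.21×(53.0 − T) = 12040 + 34.6×4.21×(T − 0)
2213.197(53.0 − T) = 12040 + 145.666 T
117299 − 12040 = 2358.863 T
T = 105259 / 2358.863 = 44.62 °C

T_f = 44.6 °C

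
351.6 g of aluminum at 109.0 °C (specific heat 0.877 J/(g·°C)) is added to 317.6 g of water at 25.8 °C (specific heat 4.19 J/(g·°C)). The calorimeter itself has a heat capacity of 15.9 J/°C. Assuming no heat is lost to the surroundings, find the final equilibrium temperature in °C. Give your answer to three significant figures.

Heat lost by aluminum = heat gained by water + calorimeter.
(351.6)(0.877)(109.0 − T) = [(317.6)(4.19) + 15.9](T − 25.8)
308.3532 (109.0 − T) = 1346.644 (T − 25.8)
33610 − 308.3532 T = 1346.644 T − 34743
68353 = 1654.9972 T
T = 41.30 °C

T_f = 41.3 °C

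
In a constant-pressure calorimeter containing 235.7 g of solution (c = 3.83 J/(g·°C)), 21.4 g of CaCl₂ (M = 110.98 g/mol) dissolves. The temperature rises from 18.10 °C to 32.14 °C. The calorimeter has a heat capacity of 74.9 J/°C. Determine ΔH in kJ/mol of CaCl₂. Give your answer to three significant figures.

|ΔT| = |32.14 − 18.10| = 14.04 °C
|q_surr| = (235.7 × 3.83 + 74.9) × 14.04 = 977.631 × 14.04 = 13730 J
n(CaCl₂) = 21.4 / 110.98 = 0.1928 mol
Temperature rose, so q_rxn = −|q_surr| = -13.73 kJ
ΔH = q_rxn / n = -71.21 kJ/mol

ΔH = -71.2 kJ/mol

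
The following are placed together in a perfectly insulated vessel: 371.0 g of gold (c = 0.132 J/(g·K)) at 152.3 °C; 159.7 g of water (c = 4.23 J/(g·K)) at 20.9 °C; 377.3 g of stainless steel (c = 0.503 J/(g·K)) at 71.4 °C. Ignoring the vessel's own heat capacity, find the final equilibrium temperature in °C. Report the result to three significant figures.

T_f = 38.4 °C

Σ mᵢcᵢ(T − Tᵢ) = 0  ⇒  T = Σ mᵢcᵢTᵢ / Σ mᵢcᵢ
Σ mᵢcᵢ = 371.0×0.132 + 159.7×4.23 + 377.3×0.503 = 914.2849
Σ mᵢcᵢTᵢ = 48.972×152.3 + 675.531×20.9 + 189.7819×71.4 = 35127
T = 35127 / 914.2849 = 38.42 °C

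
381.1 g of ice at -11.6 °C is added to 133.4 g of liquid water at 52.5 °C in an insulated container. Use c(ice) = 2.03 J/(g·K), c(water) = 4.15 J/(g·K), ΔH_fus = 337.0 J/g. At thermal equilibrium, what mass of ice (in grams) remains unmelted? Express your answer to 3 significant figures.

m_ice remaining = 321 g

Heat to warm all ice to 0 °C: 381.1×2.03×11.6 = 8974.1 J
Heat released by water cooling to 0 °C: 133.4×4.15×52.5 = 29065 J
29065 J < 8974.1 + 381.1×337.0 = 137404.8 J, so not all ice melts; final T = 0 °C.
Heat left for melting: 29065 − 8974.1 = 20090.9 J
Mass melted = 20090.9 / 337.0 = 59.62 g
Ice remaining = 381.1 − 59.62 = 321.48 g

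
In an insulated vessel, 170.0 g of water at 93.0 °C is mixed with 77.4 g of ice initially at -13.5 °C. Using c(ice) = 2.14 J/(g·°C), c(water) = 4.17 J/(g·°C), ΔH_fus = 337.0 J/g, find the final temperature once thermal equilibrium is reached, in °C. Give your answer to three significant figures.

Heat to bring ice to 0 °C and melt it: q₁ = 77.4×2.14×13.5 + 77.4×337.0 = 28320 J
Heat the water can supply cooling to 0 °C: 170.0×4.17×93.0 = 65927.7 J > q₁, so all ice melts.
Energy balance: 170.0×4.17×(93.0 − T) = 28320 + 77.4×4.17×(T − 0)
708.9(93.0 − T) = 28320 + 322.758 T
65927.7 − 28320 = 1031.658 T
T = 37607.7 / 1031.658 = 36.45 °C

T_f = 36.5 °C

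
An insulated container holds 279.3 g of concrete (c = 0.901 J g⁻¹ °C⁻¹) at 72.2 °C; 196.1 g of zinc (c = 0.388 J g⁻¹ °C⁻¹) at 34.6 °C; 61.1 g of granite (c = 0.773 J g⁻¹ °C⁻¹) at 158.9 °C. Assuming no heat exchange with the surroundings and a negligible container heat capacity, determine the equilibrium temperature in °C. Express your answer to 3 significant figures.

Σ mᵢcᵢ(T − Tᵢ) = 0  ⇒  T = Σ mᵢcᵢTᵢ / Σ mᵢcᵢ
Σ mᵢcᵢ = 279.3×0.901 + 196.1×0.388 + 61.1×0.773 = 374.9664
Σ mᵢcᵢTᵢ = 251.6493×72.2 + 76.0868×34.6 + 47.2303×158.9 = 28307
T = 28307 / 374.9664 = 75.49 °C

T_f = 75.5 °C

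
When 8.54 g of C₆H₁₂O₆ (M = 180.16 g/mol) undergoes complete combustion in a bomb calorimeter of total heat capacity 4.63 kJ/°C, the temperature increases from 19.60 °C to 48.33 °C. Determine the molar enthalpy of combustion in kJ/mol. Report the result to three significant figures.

ΔT = 48.33 − 19.60 = 28.73 °C
q_cal = C_cal × ΔT = 4.63 × 28.73 = 133.0199 kJ
n = 8.54 / 180.16 = 0.04740 mol
q_rxn = −q_cal = -133.0199 kJ
ΔH = -133.0199 / 0.04740 = -2806 kJ/mol

ΔH = -2810 kJ/mol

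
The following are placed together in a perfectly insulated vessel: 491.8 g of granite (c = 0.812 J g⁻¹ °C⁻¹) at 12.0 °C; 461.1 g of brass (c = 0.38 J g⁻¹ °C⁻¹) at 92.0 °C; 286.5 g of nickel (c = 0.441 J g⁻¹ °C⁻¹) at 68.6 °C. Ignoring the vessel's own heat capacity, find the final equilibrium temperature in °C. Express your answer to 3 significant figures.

Σ mᵢcᵢ(T − Tᵢ) = 0  ⇒  T = Σ mᵢcᵢTᵢ / Σ mᵢcᵢ
Σ mᵢcᵢ = 491.8×0.812 + 461.1×0.38 + 286.5×0.441 = 700.9061
Σ mᵢcᵢTᵢ = 399.3416×12.0 + 175.218×92.0 + 126.3465×68.6 = 29580
T = 29580 / 700.9061 = 42.20 °C

T_f = 42.2 °C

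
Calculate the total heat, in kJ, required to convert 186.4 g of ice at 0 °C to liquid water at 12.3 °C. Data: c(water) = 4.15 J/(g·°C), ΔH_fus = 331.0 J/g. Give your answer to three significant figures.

q = 71.2 kJ

q1 (melt at 0 °C): 186.4 × 331.0 = 61698 J
q2 (heat water 0.0→12.3 °C): 186.4 × 4.15 × 12.3 = 9515 J
Total: 61698 + 9515 = 71213 J = 71.2 kJ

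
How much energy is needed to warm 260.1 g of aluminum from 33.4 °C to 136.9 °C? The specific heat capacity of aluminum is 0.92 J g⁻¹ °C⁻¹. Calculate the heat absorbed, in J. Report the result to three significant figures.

q = m c ΔT = 260.1 × 0.92 × (136.9 − 33.4)
q = 260.1 × 0.92 × 103.5 = 24770 J

q = 24800 J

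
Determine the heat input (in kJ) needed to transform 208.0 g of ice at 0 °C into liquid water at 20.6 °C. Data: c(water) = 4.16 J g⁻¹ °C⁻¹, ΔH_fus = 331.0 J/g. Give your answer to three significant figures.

q1 (melt at 0 °C): 208.0 × 331.0 = 68848 J
q2 (heat water 0.0→20.6 °C): 208.0 × 4.16 × 20.6 = 17825 J
Total: 68848 + 17825 = 86673 J = 86.7 kJ

q = 86.7 kJ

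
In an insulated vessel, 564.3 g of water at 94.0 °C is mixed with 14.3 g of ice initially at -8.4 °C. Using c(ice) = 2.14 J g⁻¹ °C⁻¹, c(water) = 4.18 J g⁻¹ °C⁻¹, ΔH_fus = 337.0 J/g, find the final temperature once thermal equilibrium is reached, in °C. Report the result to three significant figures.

Heat to bring ice to 0 °C and melt it: q₁ = 14.3×2.14×8.4 + 14.3×337.0 = 5076.2 J
Heat the water can supply cooling to 0 °C: 564.3×4.18×94.0 = 221725 J > q₁, so all ice melts.
Energy balance: 564.3×4.18×(94.0 − T) = 5076.2 + 14.3×4.18×(T − 0)
2358.774(94.0 − T) = 5076.2 + 59.774 T
221725 − 5076.2 = 2418.548 T
T = 216648.8 / 2418.548 = 89.58 °C

T_f = 89.6 °C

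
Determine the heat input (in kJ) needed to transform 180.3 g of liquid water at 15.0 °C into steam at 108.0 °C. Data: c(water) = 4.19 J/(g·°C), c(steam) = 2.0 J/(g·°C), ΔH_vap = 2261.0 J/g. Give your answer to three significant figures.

q1 (heat water 15.0→100.0 °C): 180.3 × 4.19 × 85.0 = 64214 J
q2 (vaporize at 100 °C): 180.3 × 2261.0 = 407658 J
q3 (heat steam 100.0→108.0 °C): 180.3 × 2.0 × 8.0 = 2885 J
Total: 64214 + 407658 + 2885 = 474757 J = 475 kJ

q = 475 kJ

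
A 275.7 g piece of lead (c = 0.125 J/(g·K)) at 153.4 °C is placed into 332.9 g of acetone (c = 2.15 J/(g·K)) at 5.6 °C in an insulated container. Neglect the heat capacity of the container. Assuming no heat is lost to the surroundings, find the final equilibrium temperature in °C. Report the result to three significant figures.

T_f = 12.4 °C

Heat lost by lead = heat gained by acetone.
(275.7)(0.125)(153.4 − T) = (332.9)(2.15)(T − 5.6)
34.4625 (153.4 − T) = 715.735 (T − 5.6)
5286.5 − 34.4625 T = 715.735 T − 4008.1
9294.6 = 750.1975 T
T = 12.39 °C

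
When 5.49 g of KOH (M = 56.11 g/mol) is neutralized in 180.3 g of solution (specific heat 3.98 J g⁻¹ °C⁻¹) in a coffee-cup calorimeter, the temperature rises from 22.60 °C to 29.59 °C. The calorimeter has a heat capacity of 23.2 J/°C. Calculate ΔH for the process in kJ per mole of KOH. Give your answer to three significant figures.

|ΔT| = |29.59 − 22.60| = 6.99 °C
|q_surr| = (180.3 × 3.98 + 23.2) × 6.99 = 740.794 × 6.99 = 5178 J
n(KOH) = 5.49 / 56.11 = 0.09784 mol
Temperature rose, so q_rxn = −|q_surr| = -5.178 kJ
ΔH = q_rxn / n = -52.92 kJ/mol

ΔH = -52.9 kJ/mol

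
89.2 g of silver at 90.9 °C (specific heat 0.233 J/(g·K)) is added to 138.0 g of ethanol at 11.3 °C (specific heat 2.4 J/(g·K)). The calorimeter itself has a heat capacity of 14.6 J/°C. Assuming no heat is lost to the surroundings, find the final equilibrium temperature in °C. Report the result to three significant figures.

T_f = 15.8 °C

Heat lost by silver = heat gained by ethanol + calorimeter.
(89.2)(0.233)(90.9 − T) = [(138.0)(2.4) + 14.6](T − 11.3)
20.7836 (90.9 − T) = 345.8 (T − 11.3)
1889.2 − 20.7836 T = 345.8 T − 3907.5
5796.7 = 366.5836 T
T = 15.81 °C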